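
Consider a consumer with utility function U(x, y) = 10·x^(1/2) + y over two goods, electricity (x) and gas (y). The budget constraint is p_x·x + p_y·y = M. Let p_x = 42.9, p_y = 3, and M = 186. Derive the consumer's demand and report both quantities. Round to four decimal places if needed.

Set MRS = p_x/p_y: 5·x^(−1/2) = p_x/p_y.
Solve: √x = 5·p_y/p_x, so x*(p_x,p_y) = (5·p_y/p_x)², and y* = (M − p_x·x*)/p_y.
Plugging in: x* = (5·3/42.9)² = 0.1223, y* = 60.2517.

x* = 0.1223, y* = 60.2517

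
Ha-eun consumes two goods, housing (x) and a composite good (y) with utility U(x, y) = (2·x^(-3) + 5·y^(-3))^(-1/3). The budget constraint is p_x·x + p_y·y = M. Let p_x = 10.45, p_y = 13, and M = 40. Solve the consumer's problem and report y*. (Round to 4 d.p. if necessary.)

y* = 1.8368

MRS = MU_x/MU_y = (2/5)·(y/x)^(4). Set equal to p_x/p_y.
Hence y/x = ((5/2)·p_x/p_y)^(1/(4)), i.e. raised to the 0.25 power.
With the ratio pinned down, the budget gives x* = M/(p_x + p_y·(y/x)) and y* = (y/x)·x*.
Numerically y/x = 1.190634, so x* = 40/(10.45 + 13·1.190634) = 1.5427 and y* = 1.190634·1.5427 = 1.8368.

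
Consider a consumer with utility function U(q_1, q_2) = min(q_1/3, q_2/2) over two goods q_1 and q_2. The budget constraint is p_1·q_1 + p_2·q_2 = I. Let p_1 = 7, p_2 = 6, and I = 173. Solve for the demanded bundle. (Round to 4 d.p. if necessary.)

Leontief preferences: the optimum is at the kink where q_1/3 = q_2/2, i.e. q_2 = (2/3)·q_1.
Budget: p_1·q_1 + p_2·(2/3)·q_1 = I, so (3·p_1 + 2·p_2)·q_1 = 3·I.
Demand: q_1*(p_1,p_2,I) = 3·I/(3·p_1 + 2·p_2), q_2* = 2·I/(3·p_1 + 2·p_2).
Here 3·7 + 2·6 = 33, giving q_1* = 15.7273 and q_2* = 10.4848.

q_1* = 15.7273, q_2* = 10.4848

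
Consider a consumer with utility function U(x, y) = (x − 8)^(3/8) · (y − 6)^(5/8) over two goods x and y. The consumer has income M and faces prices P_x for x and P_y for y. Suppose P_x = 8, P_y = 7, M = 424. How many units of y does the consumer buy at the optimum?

y* = 34.3929

This is Cobb-Douglas in (x−8, y−6): tangency gives 0.375·P_y·(y−6) = 0.625·P_x·(x−8).
After buying the subsistence bundle (8, 6), a share 0.375 of the remaining income goes to x: x* = 8 + 0.375·(M − 8P_x − 6P_y)/P_x.
Discretionary income = 424 − 8·8 − 6·7 = 318; y* = 6 + 0.625·318/7 = 34.3929.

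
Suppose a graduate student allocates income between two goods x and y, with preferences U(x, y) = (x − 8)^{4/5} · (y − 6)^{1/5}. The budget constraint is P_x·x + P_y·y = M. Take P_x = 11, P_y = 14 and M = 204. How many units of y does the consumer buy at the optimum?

y* = 6.4571

Let x' = x−8, y' = y−6. MRS = 4·y'/x' = P_x/P_y.
Substituting into the budget: x* = 8 + 0.8·(M − 8·P_x − 6·P_y)/P_x, and y* = 6 + 0.2·(…)/P_y.
Discretionary income = 204 − 8·11 − 6·14 = 32; y* = 6 + 0.2·32/14 = 6.4571.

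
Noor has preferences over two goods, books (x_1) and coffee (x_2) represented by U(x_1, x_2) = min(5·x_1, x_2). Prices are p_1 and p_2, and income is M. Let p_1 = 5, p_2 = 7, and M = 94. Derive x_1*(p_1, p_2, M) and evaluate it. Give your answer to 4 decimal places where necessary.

x_1* = 2.35

Leontief preferences: the optimum is at the kink where x_1/1 = x_2/5, i.e. x_2 = 5·x_1.
Budget: p_1·x_1 + p_2·5·x_1 = M, so (p_1 + 5·p_2)·x_1 = M.
Demand: x_1*(p_1,p_2,M) = M/(p_1 + 5·p_2), x_2* = 5·M/(p_1 + 5·p_2).
Here 5 + 5·7 = 40, giving x_1* = 2.35.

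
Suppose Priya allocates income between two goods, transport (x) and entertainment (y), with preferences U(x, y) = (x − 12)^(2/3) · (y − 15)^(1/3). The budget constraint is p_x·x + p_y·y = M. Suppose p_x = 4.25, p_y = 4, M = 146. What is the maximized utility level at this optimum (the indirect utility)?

This is Cobb-Douglas in (x−12, y−15): tangency gives 2/3·p_y·(y−15) = 1/3·p_x·(x−12).
Substituting into the budget: x* = 12 + 2/3·(M − 12·p_x − 15·p_y)/p_x, and y* = 15 + 1/3·(…)/p_y.
Discretionary income = 146 − 12·4.25 − 15·4 = 35; x* = 12 + 2/3·35/4.25 = 17.4902; y* = 15 + 1/3·35/4 = 17.9167.
Utility at the optimum: U(17.4902, 17.9167) = 4.4465.

V = 4.4465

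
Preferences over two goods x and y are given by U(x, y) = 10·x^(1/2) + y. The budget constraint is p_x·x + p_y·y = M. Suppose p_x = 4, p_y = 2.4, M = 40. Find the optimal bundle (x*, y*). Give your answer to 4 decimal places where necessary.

Set MRS = p_x/p_y: 5·x^(−1/2) = p_x/p_y.
Solve: √x = 5·p_y/p_x, so x*(p_x,p_y) = (5·p_y/p_x)², and y* = (M − p_x·x*)/p_y.
Plugging in: x* = (5·2.4/4)² = 9, y* = 1.6667.

x* = 9, y* = 1.6667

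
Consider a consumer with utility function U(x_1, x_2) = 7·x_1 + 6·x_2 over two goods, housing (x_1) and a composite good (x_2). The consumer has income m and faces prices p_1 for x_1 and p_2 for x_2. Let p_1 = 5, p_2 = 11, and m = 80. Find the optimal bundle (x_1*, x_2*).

Linear utility — the consumer picks whichever good has higher MU/price: 7/5 = 1.4 vs 6/11 = 0.5455.
x_1 gives more utility per dollar, so spend all income on x_1: x_1* = m/p_1, x_2* = 0.
Numerically: x_1* = 16, x_2* = 0.

x_1* = 16, x_2* = 0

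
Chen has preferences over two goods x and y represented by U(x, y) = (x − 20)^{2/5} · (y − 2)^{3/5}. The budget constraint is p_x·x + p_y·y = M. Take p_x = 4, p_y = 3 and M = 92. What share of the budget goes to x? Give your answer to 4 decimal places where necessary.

share on x = 0.8957

This is Cobb-Douglas in (x−20, y−2): tangency gives 0.4·p_y·(y−2) = 0.6·p_x·(x−20).
Substituting into the budget: x* = 20 + 0.4·(M − 20·p_x − 2·p_y)/p_x, and y* = 2 + 0.6·(…)/p_y.
Discretionary income = 92 − 20·4 − 2·3 = 6; x* = 20 + 0.4·6/4 = 20.6; y* = 2 + 0.6·6/3 = 3.2.
Expenditure on x: 4·20.6 = 82.4; share = 0.8957.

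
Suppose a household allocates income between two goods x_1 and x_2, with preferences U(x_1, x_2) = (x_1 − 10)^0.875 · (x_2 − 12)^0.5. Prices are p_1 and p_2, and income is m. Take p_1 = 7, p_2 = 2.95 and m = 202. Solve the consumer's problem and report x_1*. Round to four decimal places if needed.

Discretionary income = 202 − 10·7 − 12·2.95 = 96.6; x_1* = 10 + 7/11·96.6/7 = 18.7818.

x_1* = 18.7818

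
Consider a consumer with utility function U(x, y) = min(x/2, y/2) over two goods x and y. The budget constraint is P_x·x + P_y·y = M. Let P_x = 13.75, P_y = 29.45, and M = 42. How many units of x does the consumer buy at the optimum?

Leontief preferences: the optimum is at the kink where x/2 = y/2, i.e. y = x.
Budget: P_x·x + P_y·x = M, so (2·P_x + 2·P_y)·x = 2·M.
Demand: x*(P_x,P_y,M) = 2·M/(2·P_x + 2·P_y), y* = 2·M/(2·P_x + 2·P_y).
Here 2·13.75 + 2·29.45 = 86.4, giving x* = 0.9722.

x* = 0.9722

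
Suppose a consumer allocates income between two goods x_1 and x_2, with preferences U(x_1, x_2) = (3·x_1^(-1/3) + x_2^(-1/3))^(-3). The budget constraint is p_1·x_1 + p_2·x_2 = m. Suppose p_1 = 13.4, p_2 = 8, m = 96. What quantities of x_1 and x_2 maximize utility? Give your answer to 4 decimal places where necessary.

From the CES first-order condition, 3·(x_2/x_1)^(4/3) = p_1/p_2.
Solve for the ratio: x_2/x_1 = [(1/3)·p_1/p_2]^(0.75).
Substitute x_2 = (x_2/x_1)·x_1 into the budget: x_1* = m/(p_1 + p_2·(x_2/x_1)).
Numerically x_2/x_1 = 0.645907, so x_1* = 96/(13.4 + 8·0.645907) = 5.1704 and x_2* = 0.645907·5.1704 = 3.3396.

x_1* = 5.1704, x_2* = 3.3396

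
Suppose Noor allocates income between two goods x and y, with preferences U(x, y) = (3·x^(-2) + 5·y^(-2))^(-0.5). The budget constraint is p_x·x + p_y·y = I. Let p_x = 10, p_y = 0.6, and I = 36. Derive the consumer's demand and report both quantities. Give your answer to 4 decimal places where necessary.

x* = 3.0464, y* = 9.2262

With the ratio pinned down, the budget gives x* = I/(p_x + p_y·(y/x)) and y* = (y/x)·x*.
Numerically y/x = 3.028534, so x* = 36/(10 + 0.6·3.028534) = 3.0464 and y* = 3.028534·3.0464 = 9.2262.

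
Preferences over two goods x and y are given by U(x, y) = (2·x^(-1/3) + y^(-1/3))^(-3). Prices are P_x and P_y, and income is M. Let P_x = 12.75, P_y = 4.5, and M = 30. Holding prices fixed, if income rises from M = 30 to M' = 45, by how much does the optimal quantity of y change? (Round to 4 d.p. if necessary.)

From the CES first-order condition, 2·(y/x)^(4/3) = P_x/P_y.
Hence y/x = ((1/2)·P_x/P_y)^(1/(4/3)), i.e. raised to the 0.75 power.
With the ratio pinned down, the budget gives x* = M/(P_x + P_y·(y/x)) and y* = (y/x)·x*.
Numerically y/x = 1.298526, so x* = 30/(12.75 + 4.5·1.298526) = 1.6135 and y* = 1.298526·1.6135 = 2.0951.
At M' = 45: y* = 3.1427. Change: 3.1427 − 2.0951 = 1.0476.

Δy* = 1.0476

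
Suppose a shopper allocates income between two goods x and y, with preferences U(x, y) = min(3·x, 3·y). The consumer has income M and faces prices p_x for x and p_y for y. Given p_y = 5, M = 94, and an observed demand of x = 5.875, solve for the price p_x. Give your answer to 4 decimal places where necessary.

Leontief preferences: the optimum is at the kink where x/3 = y/3, i.e. y = x.
Budget: p_x·x + p_y·x = M, so (3·p_x + 3·p_y)·x = 3·M.
Demand: x*(p_x,p_y,M) = 3·M/(3·p_x + 3·p_y), y* = 3·M/(3·p_x + 3·p_y).
Set x* = 5.875 in the demand function and solve for p_x: p_x = 11.

p_x = 11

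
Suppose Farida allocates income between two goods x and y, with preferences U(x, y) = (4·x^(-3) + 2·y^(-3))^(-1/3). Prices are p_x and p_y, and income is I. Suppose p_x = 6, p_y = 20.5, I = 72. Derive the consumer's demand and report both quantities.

x* = 3.8545, y* = 2.384

MU_x ∝ 4·x^(-4), MU_y ∝ 2·y^(-4), so MRS = 2·(y/x)^(4) = p_x/p_y.
Hence y/x = ((1/2)·p_x/p_y)^(1/(4)), i.e. raised to the 0.25 power.
With the ratio pinned down, the budget gives x* = I/(p_x + p_y·(y/x)) and y* = (y/x)·x*.
Numerically y/x = 0.618503, so x* = 72/(6 + 20.5·0.618503) = 3.8545 and y* = 0.618503·3.8545 = 2.384.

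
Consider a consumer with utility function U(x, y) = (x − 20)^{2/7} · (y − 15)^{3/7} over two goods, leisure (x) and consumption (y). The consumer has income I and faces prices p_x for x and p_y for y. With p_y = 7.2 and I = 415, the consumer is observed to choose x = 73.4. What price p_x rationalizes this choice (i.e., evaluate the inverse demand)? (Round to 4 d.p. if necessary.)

This is Cobb-Douglas in (x−20, y−15): tangency gives 2/7·p_y·(y−15) = 3/7·p_x·(x−20).
After buying the subsistence bundle (20, 15), a share 0.4 of the remaining income goes to x: x* = 20 + 0.4·(I − 20p_x − 15p_y)/p_x.
Set x* = 73.4 in the demand function and solve for p_x: p_x = 2.

p_x = 2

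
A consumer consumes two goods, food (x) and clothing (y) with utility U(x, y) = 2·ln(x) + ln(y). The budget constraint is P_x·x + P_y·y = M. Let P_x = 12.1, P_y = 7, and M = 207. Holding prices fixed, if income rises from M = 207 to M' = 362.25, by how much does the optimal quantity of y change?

MU_x/MU_y = (2·y)/(x); tangency sets this equal to P_x/P_y.
Rearranging, P_y·y = (1/2)·P_x·x. Substituting into the budget gives P_x·x·(1 + (1/2)) = M.
Demand: x*(P_x,P_y,M) = 2/3·M/P_x and y* = 1/3·M/P_y.
At P_x=12.1, P_y=7, M=207: y* = 1/3·207/7 = 9.8571.
At M' = 362.25: y* = 17.25. Change: 17.25 − 9.8571 = 7.3929.

Δy* = 7.3929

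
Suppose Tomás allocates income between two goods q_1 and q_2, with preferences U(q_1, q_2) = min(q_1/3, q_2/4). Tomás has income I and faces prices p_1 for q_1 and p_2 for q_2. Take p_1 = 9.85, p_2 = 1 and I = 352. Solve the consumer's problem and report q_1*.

With perfect complements, no substitution: consume in ratio q_1:q_2 = 3:4.
Budget: p_1·q_1 + p_2·(4/3)·q_1 = I, so (3·p_1 + 4·p_2)·q_1 = 3·I.
Demand: q_1*(p_1,p_2,I) = 3·I/(3·p_1 + 4·p_2), q_2* = 4·I/(3·p_1 + 4·p_2).
Here 3·9.85 + 4·1 = 33.55, giving q_1* = 31.4754.

q_1* = 31.4754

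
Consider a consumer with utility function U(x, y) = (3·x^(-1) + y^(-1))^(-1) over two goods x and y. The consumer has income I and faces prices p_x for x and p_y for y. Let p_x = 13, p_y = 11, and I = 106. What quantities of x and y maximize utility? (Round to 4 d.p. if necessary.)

x* = 5.3255, y* = 3.3426

Substitute y = (y/x)·x into the budget: x* = I/(p_x + p_y·(y/x)).
Numerically y/x = 0.627646, so x* = 106/(13 + 11·0.627646) = 5.3255 and y* = 0.627646·5.3255 = 3.3426.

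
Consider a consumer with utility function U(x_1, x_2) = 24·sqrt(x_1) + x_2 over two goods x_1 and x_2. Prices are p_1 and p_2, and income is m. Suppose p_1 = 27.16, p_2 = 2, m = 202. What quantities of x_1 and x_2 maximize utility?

Utility is quasi-linear in x_2; the FOC for x_1 is 12/√x_1 = p_1/p_2.
Thus x_1* = (12·p_2/p_1)² — independent of m — with the rest of income spent on x_2.
Plugging in: x_1* = (12·2/27.16)² = 0.7808, x_2* = 90.3962.

x_1* = 0.7808, x_2* = 90.3962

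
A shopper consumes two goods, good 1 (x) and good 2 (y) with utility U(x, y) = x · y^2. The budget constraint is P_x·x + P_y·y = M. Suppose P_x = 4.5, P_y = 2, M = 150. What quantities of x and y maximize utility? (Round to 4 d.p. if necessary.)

MU_x/MU_y = (y)/(2·x); tangency sets this equal to P_x/P_y.
So P_y·y = 2·P_x·x; combined with the budget, a share 1/3 of income goes to x.
Demand: x*(P_x,P_y,M) = 1/3·M/P_x and y* = 2/3·M/P_y.
At P_x=4.5, P_y=2, M=150: x* = 1/3·150/4.5 = 11.1111, y* = 50.

x* = 11.1111, y* = 50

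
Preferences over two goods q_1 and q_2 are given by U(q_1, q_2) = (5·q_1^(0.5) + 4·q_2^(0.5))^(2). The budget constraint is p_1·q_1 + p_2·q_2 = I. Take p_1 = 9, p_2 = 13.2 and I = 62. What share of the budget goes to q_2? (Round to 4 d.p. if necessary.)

Substitute q_2 = (q_2/q_1)·q_1 into the budget: q_1* = I/(p_1 + p_2·(q_2/q_1)).
Numerically q_2/q_1 = 0.297521, so q_1* = 62/(9 + 13.2·0.297521) = 4.7961 and q_2* = 0.297521·4.7961 = 1.4269.
Expenditure on q_2: 13.2·1.4269 = 18.8354; share = 0.3038.

share on q_2 = 0.3038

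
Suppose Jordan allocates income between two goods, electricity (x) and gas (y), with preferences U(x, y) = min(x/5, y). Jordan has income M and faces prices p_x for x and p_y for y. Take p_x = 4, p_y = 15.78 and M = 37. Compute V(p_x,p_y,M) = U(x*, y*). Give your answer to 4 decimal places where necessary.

V = 1.0341

Demand: x*(p_x,p_y,M) = 5·M/(5·p_x + p_y), y* = M/(5·p_x + p_y).
Here 5·4 + 15.78 = 35.78, giving x* = 5.1705 and y* = 1.0341.
Utility at the optimum: U(5.1705, 1.0341) = 1.0341.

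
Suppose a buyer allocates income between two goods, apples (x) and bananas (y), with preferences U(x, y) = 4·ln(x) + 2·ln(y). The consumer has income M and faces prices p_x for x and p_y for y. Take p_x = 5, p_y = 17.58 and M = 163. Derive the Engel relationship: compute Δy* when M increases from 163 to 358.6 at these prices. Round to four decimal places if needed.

Δy* = 3.7088

The MRS is 2·y/x. Set MRS = p_x/p_y.
So 4·p_y·y = 2·p_x·x; combined with the budget, a share 2/3 of income goes to x.
Demand: x*(p_x,p_y,M) = 2/3·M/p_x and y* = 1/3·M/p_y.
At p_x=5, p_y=17.58, M=163: y* = 1/3·163/17.58 = 3.0906.
At M' = 358.6: y* = 6.7994. Change: 6.7994 − 3.0906 = 3.7088.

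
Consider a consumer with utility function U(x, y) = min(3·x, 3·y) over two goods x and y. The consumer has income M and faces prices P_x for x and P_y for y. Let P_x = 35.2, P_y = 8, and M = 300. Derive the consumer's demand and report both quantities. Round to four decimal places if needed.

x* = 6.9444, y* = 6.9444

Demand: x*(P_x,P_y,M) = 3·M/(3·P_x + 3·P_y), y* = 3·M/(3·P_x + 3·P_y).
Here 3·35.2 + 3·8 = 129.6, giving x* = 6.9444 and y* = 6.9444.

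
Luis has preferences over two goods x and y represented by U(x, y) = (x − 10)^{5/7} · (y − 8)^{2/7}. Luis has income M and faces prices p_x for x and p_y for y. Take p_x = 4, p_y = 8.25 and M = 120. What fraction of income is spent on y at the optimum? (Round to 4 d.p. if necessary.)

share on y = 0.5833

Let x' = x−10, y' = y−8. MRS = (5/2)·y'/x' = p_x/p_y.
Substituting into the budget: x* = 10 + 5/7·(M − 10·p_x − 8·p_y)/p_x, and y* = 8 + 2/7·(…)/p_y.
Discretionary income = 120 − 10·4 − 8·8.25 = 14; x* = 10 + 5/7·14/4 = 12.5; y* = 8 + 2/7·14/8.25 = 8.4848.
Expenditure on y: 8.25·8.4848 = 70; share = 0.5833.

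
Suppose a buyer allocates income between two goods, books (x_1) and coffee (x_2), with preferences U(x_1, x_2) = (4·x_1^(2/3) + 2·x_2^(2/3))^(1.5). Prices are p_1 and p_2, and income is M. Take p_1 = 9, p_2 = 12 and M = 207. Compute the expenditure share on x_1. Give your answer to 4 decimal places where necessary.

share on x_1 = 0.9343

MRS = MU_x_1/MU_x_2 = 2·(x_2/x_1)^(1/3). Set equal to p_1/p_2.
Hence x_2/x_1 = ((1/2)·p_1/p_2)^(1/(1/3)), i.e. raised to the 3 power.
With the ratio pinned down, the budget gives x_1* = M/(p_1 + p_2·(x_2/x_1)) and x_2* = (x_2/x_1)·x_1*.
Numerically x_2/x_1 = 0.052734, so x_1* = 207/(9 + 12·0.052734) = 21.4891 and x_2* = 0.052734·21.4891 = 1.1332.
Expenditure on x_1: 9·21.4891 = 193.4015; share = 0.9343.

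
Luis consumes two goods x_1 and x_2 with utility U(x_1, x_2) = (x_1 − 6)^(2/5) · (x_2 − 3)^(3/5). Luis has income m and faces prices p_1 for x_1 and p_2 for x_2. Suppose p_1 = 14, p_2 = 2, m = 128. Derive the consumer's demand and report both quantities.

x_1* = 7.0857, x_2* = 14.4

MRS = (2/3)·(x_2−3)/(x_1−6). Tangency with p_1/p_2 gives x_2−3 = (3/2)·(p_1/p_2)·(x_1−6).
After buying the subsistence bundle (6, 3), a share 0.4 of the remaining income goes to x_1: x_1* = 6 + 0.4·(m − 6p_1 − 3p_2)/p_1.
Discretionary income = 128 − 6·14 − 3·2 = 38; x_1* = 6 + 0.4·38/14 = 7.0857; x_2* = 3 + 0.6·38/2 = 14.4.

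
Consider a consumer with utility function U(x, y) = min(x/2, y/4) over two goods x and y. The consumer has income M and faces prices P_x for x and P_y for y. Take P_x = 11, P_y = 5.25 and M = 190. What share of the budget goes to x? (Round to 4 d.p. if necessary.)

With perfect complements, no substitution: consume in ratio x:y = 2:4.
Budget: P_x·x + P_y·2·x = M, so (2·P_x + 4·P_y)·x = 2·M.
Demand: x*(P_x,P_y,M) = 2·M/(2·P_x + 4·P_y), y* = 4·M/(2·P_x + 4·P_y).
Here 2·11 + 4·5.25 = 43, giving x* = 8.8372 and y* = 17.6744.
Expenditure on x: 11·8.8372 = 97.2093; share = 0.5116.

share on x = 0.5116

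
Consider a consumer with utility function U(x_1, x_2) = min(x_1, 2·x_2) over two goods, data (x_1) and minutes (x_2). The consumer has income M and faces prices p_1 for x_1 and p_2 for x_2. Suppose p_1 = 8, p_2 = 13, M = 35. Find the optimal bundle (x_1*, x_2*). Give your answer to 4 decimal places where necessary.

With perfect complements, no substitution: consume in ratio x_1:x_2 = 2:1.
Budget: p_1·x_1 + p_2·(1/2)·x_1 = M, so (2·p_1 + p_2)·x_1 = 2·M.
Demand: x_1*(p_1,p_2,M) = 2·M/(2·p_1 + p_2), x_2* = M/(2·p_1 + p_2).
Here 2·8 + 13 = 29, giving x_1* = 2.4138 and x_2* = 1.2069.

x_1* = 2.4138, x_2* = 1.2069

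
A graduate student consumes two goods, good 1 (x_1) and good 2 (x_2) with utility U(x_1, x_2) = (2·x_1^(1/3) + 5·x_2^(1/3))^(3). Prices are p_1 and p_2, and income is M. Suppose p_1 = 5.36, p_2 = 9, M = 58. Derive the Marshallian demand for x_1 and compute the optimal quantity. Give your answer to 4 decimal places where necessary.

x_1* = 2.6715

MRS = MU_x_1/MU_x_2 = (2/5)·(x_2/x_1)^(2/3). Set equal to p_1/p_2.
Hence x_2/x_1 = ((5/2)·p_1/p_2)^(1/(2/3)), i.e. raised to the 1.5 power.
Substitute x_2 = (x_2/x_1)·x_1 into the budget: x_1* = M/(p_1 + p_2·(x_2/x_1)).
Numerically x_2/x_1 = 1.816743, so x_1* = 58/(5.36 + 9·1.816743) = 2.6715.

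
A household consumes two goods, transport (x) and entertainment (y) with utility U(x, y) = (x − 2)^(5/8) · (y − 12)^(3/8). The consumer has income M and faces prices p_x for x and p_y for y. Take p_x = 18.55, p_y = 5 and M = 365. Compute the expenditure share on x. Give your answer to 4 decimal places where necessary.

Let x' = x−2, y' = y−12. MRS = (5/3)·y'/x' = p_x/p_y.
Substituting into the budget: x* = 2 + 0.625·(M − 2·p_x − 12·p_y)/p_x, and y* = 12 + 0.375·(…)/p_y.
Discretionary income = 365 − 2·18.55 − 12·5 = 267.9; x* = 2 + 0.625·267.9/18.55 = 11.0263; y* = 12 + 0.375·267.9/5 = 32.0925.
Expenditure on x: 18.55·11.0263 = 204.5375; share = 0.5604.

share on x = 0.5604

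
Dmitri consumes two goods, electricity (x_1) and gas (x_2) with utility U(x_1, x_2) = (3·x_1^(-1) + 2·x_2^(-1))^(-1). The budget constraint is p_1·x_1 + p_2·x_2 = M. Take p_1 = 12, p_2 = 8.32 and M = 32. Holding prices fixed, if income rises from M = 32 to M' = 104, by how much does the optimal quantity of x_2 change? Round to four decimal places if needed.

Δx_2* = 3.5023

MRS = MU_x_1/MU_x_2 = (3/2)·(x_2/x_1)^(2). Set equal to p_1/p_2.
Solve for the ratio: x_2/x_1 = [(2/3)·p_1/p_2]^(0.5).
With the ratio pinned down, the budget gives x_1* = M/(p_1 + p_2·(x_2/x_1)) and x_2* = (x_2/x_1)·x_1*.
Numerically x_2/x_1 = 0.980581, so x_1* = 32/(12 + 8.32·0.980581) = 1.5874 and x_2* = 0.980581·1.5874 = 1.5566.
At M' = 104: x_2* = 5.0589. Change: 5.0589 − 1.5566 = 3.5023.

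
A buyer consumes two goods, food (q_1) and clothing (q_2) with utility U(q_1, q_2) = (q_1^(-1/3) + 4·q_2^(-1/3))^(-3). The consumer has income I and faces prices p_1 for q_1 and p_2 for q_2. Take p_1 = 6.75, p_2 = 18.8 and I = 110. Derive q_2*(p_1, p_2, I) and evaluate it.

q_2* = 4.5938

MRS = MU_q_1/MU_q_2 = (1/4)·(q_2/q_1)^(4/3). Set equal to p_1/p_2.
Hence q_2/q_1 = (4·p_1/p_2)^(1/(4/3)), i.e. raised to the 0.75 power.
With the ratio pinned down, the budget gives q_1* = I/(p_1 + p_2·(q_2/q_1)) and q_2* = (q_2/q_1)·q_1*.
Numerically q_2/q_1 = 1.311911, so q_1* = 110/(6.75 + 18.8·1.311911) = 3.5016 and q_2* = 1.311911·3.5016 = 4.5938.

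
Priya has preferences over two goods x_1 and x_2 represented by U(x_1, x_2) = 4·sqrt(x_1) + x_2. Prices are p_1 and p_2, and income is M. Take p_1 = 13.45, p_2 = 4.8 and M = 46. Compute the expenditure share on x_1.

share on x_1 = 0.149

Set MRS = p_1/p_2: 2·x_1^(−1/2) = p_1/p_2.
Solve: √x_1 = 2·p_2/p_1, so x_1*(p_1,p_2) = (2·p_2/p_1)², and x_2* = (M − p_1·x_1*)/p_2.
Plugging in: x_1* = (2·4.8/13.45)² = 0.5094, x_2* = 8.1558.
Expenditure on x_1: 13.45·0.5094 = 6.852; share = 0.149.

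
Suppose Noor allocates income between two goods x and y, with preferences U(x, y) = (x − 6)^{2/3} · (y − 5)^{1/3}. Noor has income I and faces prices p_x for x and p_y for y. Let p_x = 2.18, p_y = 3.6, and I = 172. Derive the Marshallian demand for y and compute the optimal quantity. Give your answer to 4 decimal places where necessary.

y* = 18.0481

Let x' = x−6, y' = y−5. MRS = 2·y'/x' = p_x/p_y.
Substituting into the budget: x* = 6 + 2/3·(I − 6·p_x − 5·p_y)/p_x, and y* = 5 + 1/3·(…)/p_y.
Discretionary income = 172 − 6·2.18 − 5·3.6 = 140.92; y* = 5 + 1/3·140.92/3.6 = 18.0481.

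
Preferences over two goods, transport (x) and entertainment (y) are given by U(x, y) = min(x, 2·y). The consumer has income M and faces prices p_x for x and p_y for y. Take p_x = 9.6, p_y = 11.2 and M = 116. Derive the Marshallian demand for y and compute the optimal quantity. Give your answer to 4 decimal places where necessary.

y* = 3.8158

Demand: x*(p_x,p_y,M) = 2·M/(2·p_x + p_y), y* = M/(2·p_x + p_y).
Here 2·9.6 + 11.2 = 30.4, giving y* = 3.8158.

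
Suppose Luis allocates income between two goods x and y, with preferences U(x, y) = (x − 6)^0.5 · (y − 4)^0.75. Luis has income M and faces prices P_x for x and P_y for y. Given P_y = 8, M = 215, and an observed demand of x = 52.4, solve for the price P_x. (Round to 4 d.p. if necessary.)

P_x = 1.5

Let x' = x−6, y' = y−4. MRS = (2/3)·y'/x' = P_x/P_y.
Substituting into the budget: x* = 6 + 0.4·(M − 6·P_x − 4·P_y)/P_x, and y* = 4 + 0.6·(…)/P_y.
Set x* = 52.4 in the demand function and solve for P_x: P_x = 1.5.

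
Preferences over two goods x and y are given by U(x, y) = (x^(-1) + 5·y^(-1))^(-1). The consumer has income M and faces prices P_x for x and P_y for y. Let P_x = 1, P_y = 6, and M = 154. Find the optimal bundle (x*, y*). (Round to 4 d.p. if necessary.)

x* = 23.7756, y* = 21.7041

MRS = MU_x/MU_y = (1/5)·(y/x)^(2). Set equal to P_x/P_y.
Hence y/x = (5·P_x/P_y)^(1/(2)), i.e. raised to the 0.5 power.
Substitute y = (y/x)·x into the budget: x* = M/(P_x + P_y·(y/x)).
Numerically y/x = 0.912871, so x* = 154/(1 + 6·0.912871) = 23.7756 and y* = 0.912871·23.7756 = 21.7041.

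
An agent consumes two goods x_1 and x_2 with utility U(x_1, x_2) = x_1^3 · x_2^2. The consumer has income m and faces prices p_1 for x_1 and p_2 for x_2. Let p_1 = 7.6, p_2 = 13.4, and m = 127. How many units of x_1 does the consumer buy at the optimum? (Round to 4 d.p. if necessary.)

At p_1=7.6, p_2=13.4, m=127: x_1* = 0.6·127/7.6 = 10.0263.

x_1* = 10.0263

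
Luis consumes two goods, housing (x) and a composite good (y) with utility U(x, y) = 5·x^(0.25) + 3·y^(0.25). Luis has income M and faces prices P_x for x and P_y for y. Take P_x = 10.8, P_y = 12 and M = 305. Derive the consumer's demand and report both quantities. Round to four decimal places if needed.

x* = 18.9714, y* = 8.3424

MRS = MU_x/MU_y = (5/3)·(y/x)^(0.75). Set equal to P_x/P_y.
Solve for the ratio: y/x = [(3/5)·P_x/P_y]^(4/3).
With the ratio pinned down, the budget gives x* = M/(P_x + P_y·(y/x)) and y* = (y/x)·x*.
Numerically y/x = 0.439736, so x* = 305/(10.8 + 12·0.439736) = 18.9714 and y* = 0.439736·18.9714 = 8.3424.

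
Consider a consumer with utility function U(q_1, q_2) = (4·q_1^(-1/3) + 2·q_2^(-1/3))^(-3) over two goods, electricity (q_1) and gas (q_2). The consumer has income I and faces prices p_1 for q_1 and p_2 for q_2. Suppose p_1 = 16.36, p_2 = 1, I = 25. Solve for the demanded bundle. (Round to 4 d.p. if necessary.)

q_1* = 1.1794, q_2* = 5.7047

MU_q_1 ∝ 4·q_1^(-4/3), MU_q_2 ∝ 2·q_2^(-4/3), so MRS = 2·(q_2/q_1)^(4/3) = p_1/p_2.
Solve for the ratio: q_2/q_1 = [(1/2)·p_1/p_2]^(0.75).
Substitute q_2 = (q_2/q_1)·q_1 into the budget: q_1* = I/(p_1 + p_2·(q_2/q_1)).
Numerically q_2/q_1 = 4.836876, so q_1* = 25/(16.36 + 1·4.836876) = 1.1794 and q_2* = 4.836876·1.1794 = 5.7047.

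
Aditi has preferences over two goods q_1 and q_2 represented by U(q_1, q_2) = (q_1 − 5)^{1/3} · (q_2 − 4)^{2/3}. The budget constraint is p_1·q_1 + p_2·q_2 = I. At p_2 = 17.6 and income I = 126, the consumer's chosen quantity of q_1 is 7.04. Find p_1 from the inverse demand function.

p_1 = 5

MRS = (1/2)·(q_2−4)/(q_1−5). Tangency with p_1/p_2 gives q_2−4 = 2·(p_1/p_2)·(q_1−5).
Substituting into the budget: q_1* = 5 + 1/3·(I − 5·p_1 − 4·p_2)/p_1, and q_2* = 4 + 2/3·(…)/p_2.
Set q_1* = 7.04 in the demand function and solve for p_1: p_1 = 5.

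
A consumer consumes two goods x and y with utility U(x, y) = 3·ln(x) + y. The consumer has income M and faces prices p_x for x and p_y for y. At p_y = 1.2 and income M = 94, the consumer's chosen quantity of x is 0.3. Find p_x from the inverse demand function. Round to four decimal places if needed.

MU_x = 3/x, MU_y = 1. Tangency: 3/x = p_x/p_y.
So x*(p_x,p_y) = 3·p_y/p_x, independent of income; and y* = (M − 3·p_y)/p_y.
Set x* = 0.3 in the demand function and solve for p_x: p_x = 12.

p_x = 12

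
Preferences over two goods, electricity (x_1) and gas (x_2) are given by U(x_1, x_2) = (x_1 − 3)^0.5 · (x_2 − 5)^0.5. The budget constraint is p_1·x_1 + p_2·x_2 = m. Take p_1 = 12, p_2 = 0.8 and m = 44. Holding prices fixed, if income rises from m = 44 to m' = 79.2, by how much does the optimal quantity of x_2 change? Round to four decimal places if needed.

MRS = (x_2−5)/(x_1−3). Tangency with p_1/p_2 gives x_2−5 = (p_1/p_2)·(x_1−3).
Substituting into the budget: x_1* = 3 + 0.5·(m − 3·p_1 − 5·p_2)/p_1, and x_2* = 5 + 0.5·(…)/p_2.
Discretionary income = 44 − 3·12 − 5·0.8 = 4; x_2* = 5 + 0.5·4/0.8 = 7.5.
At m' = 79.2: x_2* = 29.5. Change: 29.5 − 7.5 = 22.

Δx_2* = 22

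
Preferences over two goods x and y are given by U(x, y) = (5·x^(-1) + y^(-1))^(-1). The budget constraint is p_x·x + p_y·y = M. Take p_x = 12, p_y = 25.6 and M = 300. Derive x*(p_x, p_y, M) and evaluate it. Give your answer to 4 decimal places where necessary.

x* = 15.1222

From the CES first-order condition, 5·(y/x)^(2) = p_x/p_y.
Solve for the ratio: y/x = [(1/5)·p_x/p_y]^(0.5).
With the ratio pinned down, the budget gives x* = M/(p_x + p_y·(y/x)) and y* = (y/x)·x*.
Numerically y/x = 0.306186, so x* = 300/(12 + 25.6·0.306186) = 15.1222.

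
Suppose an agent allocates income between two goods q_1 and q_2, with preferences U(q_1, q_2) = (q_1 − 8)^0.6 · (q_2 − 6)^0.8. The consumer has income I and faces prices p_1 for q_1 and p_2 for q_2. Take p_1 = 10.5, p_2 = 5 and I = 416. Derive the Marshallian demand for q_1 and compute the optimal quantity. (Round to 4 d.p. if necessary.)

Discretionary income = 416 − 8·10.5 − 6·5 = 302; q_1* = 8 + 3/7·302/10.5 = 20.3265.

q_1* = 20.3265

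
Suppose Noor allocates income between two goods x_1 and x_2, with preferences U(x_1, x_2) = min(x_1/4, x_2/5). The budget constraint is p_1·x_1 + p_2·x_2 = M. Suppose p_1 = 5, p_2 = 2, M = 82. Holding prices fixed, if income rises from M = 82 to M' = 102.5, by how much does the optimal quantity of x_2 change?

Demand: x_1*(p_1,p_2,M) = 4·M/(4·p_1 + 5·p_2), x_2* = 5·M/(4·p_1 + 5·p_2).
Here 4·5 + 5·2 = 30, giving x_2* = 13.6667.
At M' = 102.5: x_2* = 17.0833. Change: 17.0833 − 13.6667 = 3.4167.

Δx_2* = 3.4167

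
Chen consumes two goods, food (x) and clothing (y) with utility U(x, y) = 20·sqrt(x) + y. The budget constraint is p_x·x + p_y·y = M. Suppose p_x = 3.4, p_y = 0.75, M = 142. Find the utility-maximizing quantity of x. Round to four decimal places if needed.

Set MRS = p_x/p_y: 10·x^(−1/2) = p_x/p_y.
Solve: √x = 10·p_y/p_x, so x*(p_x,p_y) = (10·p_y/p_x)², and y* = (M − p_x·x*)/p_y.
Plugging in: x* = (10·0.75/3.4)² = 4.8659.

x* = 4.8659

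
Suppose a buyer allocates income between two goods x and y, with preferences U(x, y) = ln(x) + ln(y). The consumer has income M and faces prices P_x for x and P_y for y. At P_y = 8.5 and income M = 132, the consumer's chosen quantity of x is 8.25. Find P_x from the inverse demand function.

P_x = 8

The MRS is y/x. Set MRS = P_x/P_y.
So P_y·y = P_x·x; combined with the budget, a share 0.5 of income goes to x.
Demand: x*(P_x,P_y,M) = 0.5·M/P_x and y* = 0.5·M/P_y.
Set x* = 8.25 in the demand function and solve for P_x: P_x = 8.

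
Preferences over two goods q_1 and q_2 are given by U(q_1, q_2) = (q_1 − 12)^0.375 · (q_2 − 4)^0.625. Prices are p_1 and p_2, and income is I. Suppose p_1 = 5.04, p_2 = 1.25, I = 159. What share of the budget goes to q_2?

Discretionary income = 159 − 12·5.04 − 4·1.25 = 93.52; q_1* = 12 + 0.375·93.52/5.04 = 18.9583; q_2* = 4 + 0.625·93.52/1.25 = 50.76.
Expenditure on q_2: 1.25·50.76 = 63.45; share = 0.3991.

share on q_2 = 0.3991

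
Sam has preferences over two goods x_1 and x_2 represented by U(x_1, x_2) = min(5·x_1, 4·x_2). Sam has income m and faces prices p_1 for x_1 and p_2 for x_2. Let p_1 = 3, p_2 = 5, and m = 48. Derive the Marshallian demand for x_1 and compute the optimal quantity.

x_1* = 5.1892

Leontief preferences: the optimum is at the kink where x_1/4 = x_2/5, i.e. x_2 = (5/4)·x_1.
Budget: p_1·x_1 + p_2·(5/4)·x_1 = m, so (4·p_1 + 5·p_2)·x_1 = 4·m.
Demand: x_1*(p_1,p_2,m) = 4·m/(4·p_1 + 5·p_2), x_2* = 5·m/(4·p_1 + 5·p_2).
Here 4·3 + 5·5 = 37, giving x_1* = 5.1892.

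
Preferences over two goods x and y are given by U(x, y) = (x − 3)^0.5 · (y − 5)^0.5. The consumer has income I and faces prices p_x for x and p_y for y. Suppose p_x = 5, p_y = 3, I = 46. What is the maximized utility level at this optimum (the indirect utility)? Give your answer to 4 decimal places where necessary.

V = 2.0656

This is Cobb-Douglas in (x−3, y−5): tangency gives 0.5·p_y·(y−5) = 0.5·p_x·(x−3).
Substituting into the budget: x* = 3 + 0.5·(I − 3·p_x − 5·p_y)/p_x, and y* = 5 + 0.5·(…)/p_y.
Discretionary income = 46 − 3·5 − 5·3 = 16; x* = 3 + 0.5·16/5 = 4.6; y* = 5 + 0.5·16/3 = 7.6667.
Utility at the optimum: U(4.6, 7.6667) = 2.0656.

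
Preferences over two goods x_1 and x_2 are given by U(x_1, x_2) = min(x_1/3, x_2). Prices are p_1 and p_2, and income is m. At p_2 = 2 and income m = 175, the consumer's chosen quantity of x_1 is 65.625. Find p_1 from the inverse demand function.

With perfect complements, no substitution: consume in ratio x_1:x_2 = 3:1.
Budget: p_1·x_1 + p_2·(1/3)·x_1 = m, so (3·p_1 + p_2)·x_1 = 3·m.
Demand: x_1*(p_1,p_2,m) = 3·m/(3·p_1 + p_2), x_2* = m/(3·p_1 + p_2).
Set x_1* = 65.625 in the demand function and solve for p_1: p_1 = 2.

p_1 = 2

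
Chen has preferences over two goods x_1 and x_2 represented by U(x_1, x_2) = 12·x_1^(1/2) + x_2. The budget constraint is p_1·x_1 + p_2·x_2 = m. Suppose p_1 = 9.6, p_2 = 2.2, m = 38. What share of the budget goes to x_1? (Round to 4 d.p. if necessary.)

share on x_1 = 0.4776

Thus x_1* = (6·p_2/p_1)² — independent of m — with the rest of income spent on x_2.
Plugging in: x_1* = (6·2.2/9.6)² = 1.8906, x_2* = 9.0227.
Expenditure on x_1: 9.6·1.8906 = 18.15; share = 0.4776.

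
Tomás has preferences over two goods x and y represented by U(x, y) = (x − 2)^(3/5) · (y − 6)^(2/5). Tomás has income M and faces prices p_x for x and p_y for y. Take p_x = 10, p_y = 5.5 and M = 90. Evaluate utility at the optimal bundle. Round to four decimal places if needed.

V = 2.3976

MRS = (3/2)·(y−6)/(x−2). Tangency with p_x/p_y gives y−6 = (2/3)·(p_x/p_y)·(x−2).
Substituting into the budget: x* = 2 + 0.6·(M − 2·p_x − 6·p_y)/p_x, and y* = 6 + 0.4·(…)/p_y.
Discretionary income = 90 − 2·10 − 6·5.5 = 37; x* = 2 + 0.6·37/10 = 4.22; y* = 6 + 0.4·37/5.5 = 8.6909.
Utility at the optimum: U(4.22, 8.6909) = 2.3976.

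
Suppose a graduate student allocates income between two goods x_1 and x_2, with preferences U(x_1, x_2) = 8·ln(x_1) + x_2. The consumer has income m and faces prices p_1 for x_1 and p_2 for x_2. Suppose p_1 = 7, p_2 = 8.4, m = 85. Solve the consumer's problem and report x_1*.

x_1* = 9.6

MU_x_1 = 8/x_1, MU_x_2 = 1. Tangency: 8/x_1 = p_1/p_2.
So x_1*(p_1,p_2) = 8·p_2/p_1, independent of income; and x_2* = (m − 8·p_2)/p_2.
At the given prices: x_1* = 8·8.4/7 = 9.6.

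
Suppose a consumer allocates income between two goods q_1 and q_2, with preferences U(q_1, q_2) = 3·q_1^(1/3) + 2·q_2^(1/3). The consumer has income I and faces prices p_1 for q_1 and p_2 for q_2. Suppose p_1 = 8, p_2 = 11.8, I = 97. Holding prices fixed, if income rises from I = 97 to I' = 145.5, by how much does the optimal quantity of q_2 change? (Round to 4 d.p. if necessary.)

Δq_2* = 1.272

Substitute q_2 = (q_2/q_1)·q_1 into the budget: q_1* = I/(p_1 + p_2·(q_2/q_1)).
Numerically q_2/q_1 = 0.303861, so q_1* = 97/(8 + 11.8·0.303861) = 8.3725 and q_2* = 0.303861·8.3725 = 2.5441.
At I' = 145.5: q_2* = 3.8161. Change: 3.8161 − 2.5441 = 1.272.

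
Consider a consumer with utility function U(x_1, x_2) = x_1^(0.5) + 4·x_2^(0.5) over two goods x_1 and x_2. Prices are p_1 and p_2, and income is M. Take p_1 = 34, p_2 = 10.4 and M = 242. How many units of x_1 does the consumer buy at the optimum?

Numerically x_2/x_1 = 171.005917, so x_1* = 242/(34 + 10.4·171.005917) = 0.1335.

x_1* = 0.1335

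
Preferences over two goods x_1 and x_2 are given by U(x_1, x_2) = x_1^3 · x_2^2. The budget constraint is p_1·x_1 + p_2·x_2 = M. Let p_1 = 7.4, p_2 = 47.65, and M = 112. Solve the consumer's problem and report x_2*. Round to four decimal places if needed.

The MRS is (3/2)·x_2/x_1. Set MRS = p_1/p_2.
So 3·p_2·x_2 = 2·p_1·x_1; combined with the budget, a share 0.6 of income goes to x_1.
Demand: x_1*(p_1,p_2,M) = 0.6·M/p_1 and x_2* = 0.4·M/p_2.
At p_1=7.4, p_2=47.65, M=112: x_2* = 0.4·112/47.65 = 0.9402.

x_2* = 0.9402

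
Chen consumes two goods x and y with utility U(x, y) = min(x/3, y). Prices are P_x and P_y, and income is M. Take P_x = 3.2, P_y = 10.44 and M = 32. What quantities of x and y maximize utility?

x* = 4.7904, y* = 1.5968

With perfect complements, no substitution: consume in ratio x:y = 3:1.
Budget: P_x·x + P_y·(1/3)·x = M, so (3·P_x + P_y)·x = 3·M.
Demand: x*(P_x,P_y,M) = 3·M/(3·P_x + P_y), y* = M/(3·P_x + P_y).
Here 3·3.2 + 10.44 = 20.04, giving x* = 4.7904 and y* = 1.5968.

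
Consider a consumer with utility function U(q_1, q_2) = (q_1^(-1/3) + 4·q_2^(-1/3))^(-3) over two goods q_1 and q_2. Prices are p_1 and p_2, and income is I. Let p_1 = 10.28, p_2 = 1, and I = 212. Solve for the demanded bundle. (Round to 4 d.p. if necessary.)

MU_q_1 ∝ q_1^(-4/3), MU_q_2 ∝ 4·q_2^(-4/3), so MRS = (1/4)·(q_2/q_1)^(4/3) = p_1/p_2.
Hence q_2/q_1 = (4·p_1/p_2)^(1/(4/3)), i.e. raised to the 0.75 power.
With the ratio pinned down, the budget gives q_1* = I/(p_1 + p_2·(q_2/q_1)) and q_2* = (q_2/q_1)·q_1*.
Numerically q_2/q_1 = 16.238273, so q_1* = 212/(10.28 + 1·16.238273) = 7.9945 and q_2* = 16.238273·7.9945 = 129.8167.

q_1* = 7.9945, q_2* = 129.8167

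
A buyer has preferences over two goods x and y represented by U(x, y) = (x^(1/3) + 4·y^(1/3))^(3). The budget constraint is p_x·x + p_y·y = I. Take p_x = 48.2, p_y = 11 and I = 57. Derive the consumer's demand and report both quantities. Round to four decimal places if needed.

With the ratio pinned down, the budget gives x* = I/(p_x + p_y·(y/x)) and y* = (y/x)·x*.
Numerically y/x = 73.378954, so x* = 57/(48.2 + 11·73.378954) = 0.0666 and y* = 73.378954·0.0666 = 4.8898.

x* = 0.0666, y* = 4.8898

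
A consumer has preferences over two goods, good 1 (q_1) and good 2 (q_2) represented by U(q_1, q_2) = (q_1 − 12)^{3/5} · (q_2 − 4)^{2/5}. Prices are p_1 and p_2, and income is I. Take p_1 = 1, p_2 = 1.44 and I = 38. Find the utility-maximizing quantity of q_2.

q_2* = 9.6222

Let q_1' = q_1−12, q_2' = q_2−4. MRS = (3/2)·q_2'/q_1' = p_1/p_2.
After buying the subsistence bundle (12, 4), a share 0.6 of the remaining income goes to q_1: q_1* = 12 + 0.6·(I − 12p_1 − 4p_2)/p_1.
Discretionary income = 38 − 12·1 − 4·1.44 = 20.24; q_2* = 4 + 0.4·20.24/1.44 = 9.6222.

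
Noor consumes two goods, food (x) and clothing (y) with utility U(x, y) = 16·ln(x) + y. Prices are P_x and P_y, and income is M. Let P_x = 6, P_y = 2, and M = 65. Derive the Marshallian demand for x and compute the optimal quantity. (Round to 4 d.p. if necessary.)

MU_x = 16/x, MU_y = 1. Tangency: 16/x = P_x/P_y.
So x*(P_x,P_y) = 16·P_y/P_x, independent of income; and y* = (M − 16·P_y)/P_y.
At the given prices: x* = 16·2/6 = 5.3333.

x* = 5.3333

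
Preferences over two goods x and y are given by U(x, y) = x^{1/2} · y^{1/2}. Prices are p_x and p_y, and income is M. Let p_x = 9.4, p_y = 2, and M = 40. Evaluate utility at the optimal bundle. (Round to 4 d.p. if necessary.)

MU_x/MU_y = (0.5·y)/(0.5·x); tangency sets this equal to p_x/p_y.
So 0.5·p_y·y = 0.5·p_x·x; combined with the budget, a share 0.5 of income goes to x.
Demand: x*(p_x,p_y,M) = 0.5·M/p_x and y* = 0.5·M/p_y.
At p_x=9.4, p_y=2, M=40: x* = 0.5·40/9.4 = 2.1277, y* = 10.
Utility at the optimum: U(2.1277, 10) = 4.6127.

V = 4.6127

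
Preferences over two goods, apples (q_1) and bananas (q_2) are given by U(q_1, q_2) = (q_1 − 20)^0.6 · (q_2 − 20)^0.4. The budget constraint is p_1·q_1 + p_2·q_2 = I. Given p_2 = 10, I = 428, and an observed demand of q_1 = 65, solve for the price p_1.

p_1 = 2.4

Let q_1' = q_1−20, q_2' = q_2−20. MRS = (3/2)·q_2'/q_1' = p_1/p_2.
After buying the subsistence bundle (20, 20), a share 0.6 of the remaining income goes to q_1: q_1* = 20 + 0.6·(I − 20p_1 − 20p_2)/p_1.
Set q_1* = 65 in the demand function and solve for p_1: p_1 = 2.4.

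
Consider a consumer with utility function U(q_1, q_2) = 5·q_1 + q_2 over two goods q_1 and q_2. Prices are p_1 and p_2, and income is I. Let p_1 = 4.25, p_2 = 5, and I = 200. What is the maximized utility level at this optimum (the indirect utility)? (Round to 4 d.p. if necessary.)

q_1 gives more utility per dollar, so spend all income on q_1: q_1* = I/p_1, q_2* = 0.
Numerically: q_1* = 47.0588, q_2* = 0.
Utility at the optimum: U(47.0588, 0) = 235.2941.

V = 235.2941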